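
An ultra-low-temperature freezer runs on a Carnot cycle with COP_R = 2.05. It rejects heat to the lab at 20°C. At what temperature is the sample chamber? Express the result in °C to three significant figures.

-76.1 °C

For a Carnot refrigerator COP_R = T_C/(T_H − T_C), so T_C = COP·T_H/(1 + COP).
With T_H = 293.15 K, T_C = 2.05 × 293.15/3.050 = 197.04 K.
Converting, 197.04 K = -76.11°C.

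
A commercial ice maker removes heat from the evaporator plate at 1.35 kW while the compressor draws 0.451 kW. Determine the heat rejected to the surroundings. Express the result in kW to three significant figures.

1.80 kW

For a cyclic device the first law requires Q̇_H = Q̇_C + Ẇ.
Q̇_H = Q̇_C + Ẇ = 1.801 kW.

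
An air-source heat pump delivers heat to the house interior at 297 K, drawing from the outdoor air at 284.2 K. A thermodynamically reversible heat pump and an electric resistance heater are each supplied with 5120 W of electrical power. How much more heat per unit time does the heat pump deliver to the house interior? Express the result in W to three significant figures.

The reservoir spacing is ΔT = 297 − 284.2 = 12.80 K.
COP_Carnot = T_H/ΔT = 297.00/12.80 = 23.20.
The heat pump delivers Q̇_H = COP × Ẇ = 118800 W; the resistance heater delivers Ẇ = 5120 W.
Extra = (COP − 1)·Ẇ = 113700 W.

114000 W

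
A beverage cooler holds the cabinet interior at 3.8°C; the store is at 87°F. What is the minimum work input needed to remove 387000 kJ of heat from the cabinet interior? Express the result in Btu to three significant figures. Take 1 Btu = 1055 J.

In absolute terms T_C = 276.95 K and T_H = 303.71 K, so ΔT = 26.76 K.
The reversible limit is COP_R = T_C/ΔT = 10.35, so W_min = Q_C/COP = Q_C·ΔT/T_C.
W_min = 387000 × 26.76/276.95 = 37390 kJ = 35440 Btu.

35400 Btu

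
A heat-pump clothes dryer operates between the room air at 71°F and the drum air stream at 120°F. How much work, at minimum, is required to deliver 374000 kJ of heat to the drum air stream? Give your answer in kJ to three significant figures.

31600 kJ

In absolute terms T_C = 294.82 K and T_H = 322.04 K, so ΔT = 27.22 K.
The reversible limit is COP_HP = T_H/ΔT = 11.83, so W_min = Q_H/COP = Q_H·ΔT/T_H.
W_min = 374000 × 27.22/322.04 = 31610 kJ.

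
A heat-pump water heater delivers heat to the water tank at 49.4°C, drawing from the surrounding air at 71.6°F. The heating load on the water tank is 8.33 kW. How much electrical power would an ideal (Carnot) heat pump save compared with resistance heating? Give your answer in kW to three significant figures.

7.62 kW

In absolute terms T_C = 295.15 K and T_H = 322.55 K, so ΔT = 27.40 K.
COP_Carnot = T_H/ΔT = 322.55/27.40 = 11.77.
Resistance heating needs Ẇ_res = Q̇_H = 8.330 kW; the reversible heat pump needs only Ẇ_hp = Q̇_H/COP = 0.7076 kW.
Saving = 8.330 − 0.7076 = 7.622 kW.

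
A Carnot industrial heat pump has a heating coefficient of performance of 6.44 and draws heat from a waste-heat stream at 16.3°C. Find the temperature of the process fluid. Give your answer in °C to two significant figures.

70 °C

COP_HP = T_H/(T_H − T_C) rearranges to T_H = COP·T_C/(COP − 1).
With T_C = 289.45 K, T_H = 6.44 × 289.45/5.440 = 342.66 K.
Converting, 342.66 K = 69.51°C.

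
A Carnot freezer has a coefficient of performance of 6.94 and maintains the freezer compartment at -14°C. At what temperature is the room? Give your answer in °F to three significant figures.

COP_R = T_C/(T_H − T_C) gives T_H − T_C = T_C/COP.
With T_C = 259.15 K, T_H = 259.15 × (1 + 1/6.94) = 296.49 K.
Converting, 296.49 K = 74.01°F.

74.0 °F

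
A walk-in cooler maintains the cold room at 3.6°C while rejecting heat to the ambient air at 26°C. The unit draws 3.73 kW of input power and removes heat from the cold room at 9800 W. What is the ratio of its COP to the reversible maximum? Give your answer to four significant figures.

0.2127

Converting, Q̇_C = 9800 W = 9.800 kW, so COP_actual = Q̇_C/Ẇ = 9.800/3.730 = 2.627.
In absolute terms T_C = 276.75 K and T_H = 299.15 K, so ΔT = 22.40 K.
COP_Carnot = T_C/ΔT = 276.75/22.40 = 12.35.
η_II = COP_actual/COP_Carnot = 2.627/12.35 = 0.2127.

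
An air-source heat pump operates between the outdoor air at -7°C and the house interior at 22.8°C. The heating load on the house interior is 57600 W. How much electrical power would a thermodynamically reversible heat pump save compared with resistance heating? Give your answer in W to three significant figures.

In absolute terms T_C = 266.15 K and T_H = 295.95 K, so ΔT = 29.80 K.
COP_Carnot = T_H/ΔT = 295.95/29.80 = 9.931.
Resistance heating needs Ẇ_res = Q̇_H = 57600 W; the reversible heat pump needs only Ẇ_hp = Q̇_H/COP = 5800 W.
Saving = 57600 − 5800 = 51800 W.

51800 W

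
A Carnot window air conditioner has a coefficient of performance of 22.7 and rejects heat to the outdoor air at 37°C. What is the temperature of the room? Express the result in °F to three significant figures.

For a Carnot refrigerator COP_R = T_C/(T_H − T_C), so T_C = COP·T_H/(1 + COP).
With T_H = 310.15 K, T_C = 22.7 × 310.15/23.70 = 297.06 K.
Converting, 297.06 K = 75.04°F.

75.0 °F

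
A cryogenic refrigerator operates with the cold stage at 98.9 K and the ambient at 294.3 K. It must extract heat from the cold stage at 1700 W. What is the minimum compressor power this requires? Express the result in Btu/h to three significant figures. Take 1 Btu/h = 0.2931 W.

The reservoir spacing is ΔT = 294.3 − 98.9 = 195.4 K.
COP_Carnot = T_C/ΔT = 98.90/195.4 = 0.5061.
Ẇ_min = Q̇/COP_Carnot = 1700/0.5061 = 3359 W = 11460 Btu/h.

11500 Btu/h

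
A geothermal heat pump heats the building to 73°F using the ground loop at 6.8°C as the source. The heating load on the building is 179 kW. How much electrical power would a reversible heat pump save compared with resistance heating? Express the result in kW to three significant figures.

In absolute terms T_C = 279.95 K and T_H = 295.93 K, so ΔT = 15.98 K.
COP_Carnot = T_H/ΔT = 295.93/15.98 = 18.52.
Resistance heating needs Ẇ_res = Q̇_H = 179.0 kW; the reversible heat pump needs only Ẇ_hp = Q̇_H/COP = 9.665 kW.
Saving = 179.0 − 9.665 = 169.3 kW.

169 kW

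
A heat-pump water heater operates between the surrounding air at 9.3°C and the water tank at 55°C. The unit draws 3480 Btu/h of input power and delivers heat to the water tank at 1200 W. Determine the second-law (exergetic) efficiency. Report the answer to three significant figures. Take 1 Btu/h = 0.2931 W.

Converting, Q̇_H = 1200 W = 4094 Btu/h, so COP_actual = Q̇_H/Ẇ = 4094/3480 = 1.176.
In absolute terms T_C = 282.45 K and T_H = 328.15 K, so ΔT = 45.70 K.
COP_Carnot = T_H/ΔT = 328.15/45.70 = 7.181.
η_II = COP_actual/COP_Carnot = 1.176/7.181 = 0.1638.

0.164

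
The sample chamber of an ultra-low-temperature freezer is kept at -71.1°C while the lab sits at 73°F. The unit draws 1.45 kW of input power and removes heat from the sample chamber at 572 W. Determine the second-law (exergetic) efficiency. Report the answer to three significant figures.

Converting, Q̇_C = 572.0 W = 0.5720 kW, so COP_actual = Q̇_C/Ẇ = 0.5720/1.450 = 0.3945.
In absolute terms T_C = 202.05 K and T_H = 295.93 K, so ΔT = 93.88 K.
COP_Carnot = T_C/ΔT = 202.05/93.88 = 2.152.
η_II = COP_actual/COP_Carnot = 0.3945/2.152 = 0.1833.

0.183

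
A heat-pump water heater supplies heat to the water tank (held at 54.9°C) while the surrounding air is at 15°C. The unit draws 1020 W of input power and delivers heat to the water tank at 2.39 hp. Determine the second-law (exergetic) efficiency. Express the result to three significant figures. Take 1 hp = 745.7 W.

Converting, Q̇_H = 2.390 hp = 1782 W, so COP_actual = Q̇_H/Ẇ = 1782/1020 = 1.747.
In absolute terms T_C = 288.15 K and T_H = 328.05 K, so ΔT = 39.90 K.
COP_Carnot = T_H/ΔT = 328.05/39.90 = 8.222.
η_II = COP_actual/COP_Carnot = 1.747/8.222 = 0.2125.

0.213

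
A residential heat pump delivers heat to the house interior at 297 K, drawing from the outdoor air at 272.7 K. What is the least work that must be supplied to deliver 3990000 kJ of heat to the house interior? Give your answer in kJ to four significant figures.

326500 kJ

The reservoir spacing is ΔT = 297 − 272.7 = 24.30 K.
The reversible limit is COP_HP = T_H/ΔT = 12.22, so W_min = Q_H/COP = Q_H·ΔT/T_H.
W_min = 3990000 × 24.30/297.00 = 326500 kJ.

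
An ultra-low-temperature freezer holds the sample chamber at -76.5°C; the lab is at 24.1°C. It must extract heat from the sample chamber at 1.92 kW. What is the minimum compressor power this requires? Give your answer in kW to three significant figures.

0.982 kW

In absolute terms T_C = 196.65 K and T_H = 297.25 K, so ΔT = 100.6 K.
COP_Carnot = T_C/ΔT = 196.65/100.6 = 1.955.
Ẇ_min = Q̇/COP_Carnot = 1.920/1.955 = 0.9822 kW.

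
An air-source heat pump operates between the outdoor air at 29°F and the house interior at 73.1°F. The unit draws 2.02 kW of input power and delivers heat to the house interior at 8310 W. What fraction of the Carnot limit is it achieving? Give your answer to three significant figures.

0.341

Converting, Q̇_H = 8310 W = 8.310 kW, so COP_actual = Q̇_H/Ẇ = 8.310/2.020 = 4.114.
In absolute terms T_C = 271.48 K and T_H = 295.98 K, so ΔT = 24.50 K.
COP_Carnot = T_H/ΔT = 295.98/24.50 = 12.08.
η_II = COP_actual/COP_Carnot = 4.114/12.08 = 0.3405.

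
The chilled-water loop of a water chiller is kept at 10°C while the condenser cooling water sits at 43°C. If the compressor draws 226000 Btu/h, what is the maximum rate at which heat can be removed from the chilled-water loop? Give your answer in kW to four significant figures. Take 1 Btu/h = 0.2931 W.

568.4 kW

In absolute terms T_C = 283.15 K and T_H = 316.15 K, so ΔT = 33.00 K.
COP_Carnot = T_C/ΔT = 283.15/33.00 = 8.580.
Q̇_max = COP_Carnot × Ẇ = 8.580 × 226000 Btu/h = 1939000 Btu/h = 568.4 kW.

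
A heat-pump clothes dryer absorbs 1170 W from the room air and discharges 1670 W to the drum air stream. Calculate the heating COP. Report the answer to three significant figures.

3.34

The first law gives Q̇_H = Q̇_C + Ẇ, so the three rates are Q̇_C = 1170, Q̇_H = 1670, Ẇ = 500.0 W.
COP_HP = Q̇_H/Ẇ = 1670/500.0 = 3.340.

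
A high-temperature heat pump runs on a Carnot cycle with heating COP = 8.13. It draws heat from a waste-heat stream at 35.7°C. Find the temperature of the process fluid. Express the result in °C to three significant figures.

COP_HP = T_H/(T_H − T_C) rearranges to T_H = COP·T_C/(COP − 1).
With T_C = 308.85 K, T_H = 8.13 × 308.85/7.130 = 352.17 K.
Converting, 352.17 K = 79.02°C.

79.0 °C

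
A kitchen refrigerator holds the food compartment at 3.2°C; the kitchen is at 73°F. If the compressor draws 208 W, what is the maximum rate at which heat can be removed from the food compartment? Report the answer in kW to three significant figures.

2.94 kW

In absolute terms T_C = 276.35 K and T_H = 295.93 K, so ΔT = 19.58 K.
COP_Carnot = T_C/ΔT = 276.35/19.58 = 14.12.
Q̇_max = COP_Carnot × Ẇ = 14.12 × 208.0 W = 2936 W = 2.936 kW.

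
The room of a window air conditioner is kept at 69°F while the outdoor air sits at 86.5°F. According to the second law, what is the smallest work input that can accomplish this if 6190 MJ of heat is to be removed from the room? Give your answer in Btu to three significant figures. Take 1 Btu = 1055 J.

In absolute terms T_C = 293.71 K and T_H = 303.43 K, so ΔT = 9.722 K.
The reversible limit is COP_R = T_C/ΔT = 30.21, so W_min = Q_C/COP = Q_C·ΔT/T_C.
W_min = 6190 × 9.722/293.71 = 204.9 MJ = 194200 Btu.

194000 Btu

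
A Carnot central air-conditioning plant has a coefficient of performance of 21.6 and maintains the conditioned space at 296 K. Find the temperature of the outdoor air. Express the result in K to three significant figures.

310 K

COP_R = T_C/(T_H − T_C) gives T_H − T_C = T_C/COP.
With T_C = 296.00 K, T_H = 296.00 × (1 + 1/21.6) = 309.70 K.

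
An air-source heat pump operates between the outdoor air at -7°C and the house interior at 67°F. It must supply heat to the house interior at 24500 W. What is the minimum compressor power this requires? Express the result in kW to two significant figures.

In absolute terms T_C = 266.15 K and T_H = 292.59 K, so ΔT = 26.44 K.
COP_Carnot = T_H/ΔT = 292.59/26.44 = 11.06.
Ẇ_min = Q̇/COP_Carnot = 24500/11.06 = 2214 W = 2.214 kW.

2.2 kW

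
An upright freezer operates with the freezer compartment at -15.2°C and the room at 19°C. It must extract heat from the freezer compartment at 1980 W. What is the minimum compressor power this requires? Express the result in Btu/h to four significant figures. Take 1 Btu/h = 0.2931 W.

895.7 Btu/h

In absolute terms T_C = 257.95 K and T_H = 292.15 K, so ΔT = 34.20 K.
COP_Carnot = T_C/ΔT = 257.95/34.20 = 7.542.
Ẇ_min = Q̇/COP_Carnot = 1980/7.542 = 262.5 W = 895.7 Btu/h.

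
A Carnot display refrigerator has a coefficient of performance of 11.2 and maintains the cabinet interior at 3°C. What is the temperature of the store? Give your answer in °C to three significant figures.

COP_R = T_C/(T_H − T_C) gives T_H − T_C = T_C/COP.
With T_C = 276.15 K, T_H = 276.15 × (1 + 1/11.2) = 300.81 K.
Converting, 300.81 K = 27.66°C.

27.7 °C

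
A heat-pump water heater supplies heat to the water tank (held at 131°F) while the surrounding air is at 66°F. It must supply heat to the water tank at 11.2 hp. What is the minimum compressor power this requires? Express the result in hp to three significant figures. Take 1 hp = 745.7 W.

In absolute terms T_C = 292.04 K and T_H = 328.15 K, so ΔT = 36.11 K.
COP_Carnot = T_H/ΔT = 328.15/36.11 = 9.087.
Ẇ_min = Q̇/COP_Carnot = 11.20/9.087 = 1.232 hp.

1.23 hp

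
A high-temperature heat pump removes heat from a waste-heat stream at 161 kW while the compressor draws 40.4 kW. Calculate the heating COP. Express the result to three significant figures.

The first law gives Q̇_H = Q̇_C + Ẇ, so the three rates are Q̇_C = 161.0, Q̇_H = 201.4, Ẇ = 40.40 kW.
COP_HP = Q̇_H/Ẇ = 201.4/40.40 = 4.985.

4.99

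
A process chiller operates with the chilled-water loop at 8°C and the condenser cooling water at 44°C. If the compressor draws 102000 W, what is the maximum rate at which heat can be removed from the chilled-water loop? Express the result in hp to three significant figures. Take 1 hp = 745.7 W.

In absolute terms T_C = 281.15 K and T_H = 317.15 K, so ΔT = 36.00 K.
COP_Carnot = T_C/ΔT = 281.15/36.00 = 7.810.
Q̇_max = COP_Carnot × Ẇ = 7.810 × 102000 W = 796600 W = 1068 hp.

1070 hp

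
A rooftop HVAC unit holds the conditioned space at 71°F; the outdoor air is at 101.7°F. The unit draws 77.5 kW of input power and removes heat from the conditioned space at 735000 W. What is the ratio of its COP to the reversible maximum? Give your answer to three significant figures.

Converting, Q̇_C = 735000 W = 735.0 kW, so COP_actual = Q̇_C/Ẇ = 735.0/77.50 = 9.484.
In absolute terms T_C = 294.82 K and T_H = 311.87 K, so ΔT = 17.06 K.
COP_Carnot = T_C/ΔT = 294.82/17.06 = 17.29.
η_II = COP_actual/COP_Carnot = 9.484/17.29 = 0.5487.

0.549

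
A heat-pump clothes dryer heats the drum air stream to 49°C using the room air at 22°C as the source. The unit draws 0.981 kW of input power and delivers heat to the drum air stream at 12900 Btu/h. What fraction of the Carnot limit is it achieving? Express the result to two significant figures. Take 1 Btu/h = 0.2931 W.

Converting, Q̇_H = 12900 Btu/h = 3.781 kW, so COP_actual = Q̇_H/Ẇ = 3.781/0.9810 = 3.854.
In absolute terms T_C = 295.15 K and T_H = 322.15 K, so ΔT = 27.00 K.
COP_Carnot = T_H/ΔT = 322.15/27.00 = 11.93.
η_II = COP_actual/COP_Carnot = 3.854/11.93 = 0.3230.

0.32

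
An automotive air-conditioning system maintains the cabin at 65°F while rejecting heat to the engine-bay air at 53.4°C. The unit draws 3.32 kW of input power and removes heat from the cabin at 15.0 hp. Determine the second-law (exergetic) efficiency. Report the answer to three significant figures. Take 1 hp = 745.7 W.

Converting, Q̇_C = 15.00 hp = 11.19 kW, so COP_actual = Q̇_C/Ẇ = 11.19/3.320 = 3.369.
In absolute terms T_C = 291.48 K and T_H = 326.55 K, so ΔT = 35.07 K.
COP_Carnot = T_C/ΔT = 291.48/35.07 = 8.312.
η_II = COP_actual/COP_Carnot = 3.369/8.312 = 0.4053.

0.405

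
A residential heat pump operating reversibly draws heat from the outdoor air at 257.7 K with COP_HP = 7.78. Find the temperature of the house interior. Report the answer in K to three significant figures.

296 K

COP_HP = T_H/(T_H − T_C) rearranges to T_H = COP·T_C/(COP − 1).
With T_C = 257.70 K, T_H = 7.78 × 257.70/6.780 = 295.71 K.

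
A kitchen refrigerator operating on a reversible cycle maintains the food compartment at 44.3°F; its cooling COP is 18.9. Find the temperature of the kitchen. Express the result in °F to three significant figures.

COP_R = T_C/(T_H − T_C) gives T_H − T_C = T_C/COP.
With T_C = 279.98 K, T_H = 279.98 × (1 + 1/18.9) = 294.80 K.
Converting, 294.80 K = 70.97°F.

71.0 °F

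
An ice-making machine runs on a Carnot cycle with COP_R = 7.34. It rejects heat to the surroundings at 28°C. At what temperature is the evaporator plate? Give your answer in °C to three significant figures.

-8.11 °C

For a Carnot refrigerator COP_R = T_C/(T_H − T_C), so T_C = COP·T_H/(1 + COP).
With T_H = 301.15 K, T_C = 7.34 × 301.15/8.340 = 265.04 K.
Converting, 265.04 K = -8.11°C.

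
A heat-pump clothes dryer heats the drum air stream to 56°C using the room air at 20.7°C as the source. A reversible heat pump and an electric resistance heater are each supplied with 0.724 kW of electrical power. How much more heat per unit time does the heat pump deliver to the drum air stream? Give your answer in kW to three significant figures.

In absolute terms T_C = 293.85 K and T_H = 329.15 K, so ΔT = 35.30 K.
COP_Carnot = T_H/ΔT = 329.15/35.30 = 9.324.
The heat pump delivers Q̇_H = COP × Ẇ = 6.751 kW; the resistance heater delivers Ẇ = 0.7240 kW.
Extra = (COP − 1)·Ẇ = 6.027 kW.

6.03 kW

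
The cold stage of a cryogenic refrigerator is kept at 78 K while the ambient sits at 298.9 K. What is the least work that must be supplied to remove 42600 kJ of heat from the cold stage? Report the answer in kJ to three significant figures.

The reservoir spacing is ΔT = 298.9 − 78 = 220.9 K.
The reversible limit is COP_R = T_C/ΔT = 0.3531, so W_min = Q_C/COP = Q_C·ΔT/T_C.
W_min = 42600 × 220.9/78.00 = 120600 kJ.

121000 kJ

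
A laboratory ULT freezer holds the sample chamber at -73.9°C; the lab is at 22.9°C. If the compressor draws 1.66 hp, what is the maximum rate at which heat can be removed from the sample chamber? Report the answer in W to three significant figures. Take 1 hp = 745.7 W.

2550 W

In absolute terms T_C = 199.25 K and T_H = 296.05 K, so ΔT = 96.80 K.
COP_Carnot = T_C/ΔT = 199.25/96.80 = 2.058.
Q̇_max = COP_Carnot × Ẇ = 2.058 × 1.660 hp = 3.417 hp = 2548 W.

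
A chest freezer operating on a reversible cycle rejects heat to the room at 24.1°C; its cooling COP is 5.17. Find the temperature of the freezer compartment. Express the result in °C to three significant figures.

-24.1 °C

For a Carnot refrigerator COP_R = T_C/(T_H − T_C), so T_C = COP·T_H/(1 + COP).
With T_H = 297.25 K, T_C = 5.17 × 297.25/6.170 = 249.07 K.
Converting, 249.07 K = -24.08°C.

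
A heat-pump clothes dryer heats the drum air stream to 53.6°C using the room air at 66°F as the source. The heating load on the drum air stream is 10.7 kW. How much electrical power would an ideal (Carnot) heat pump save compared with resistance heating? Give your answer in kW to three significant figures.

9.56 kW

In absolute terms T_C = 292.04 K and T_H = 326.75 K, so ΔT = 34.71 K.
COP_Carnot = T_H/ΔT = 326.75/34.71 = 9.413.
Resistance heating needs Ẇ_res = Q̇_H = 10.70 kW; the reversible heat pump needs only Ẇ_hp = Q̇_H/COP = 1.137 kW.
Saving = 10.70 − 1.137 = 9.563 kW.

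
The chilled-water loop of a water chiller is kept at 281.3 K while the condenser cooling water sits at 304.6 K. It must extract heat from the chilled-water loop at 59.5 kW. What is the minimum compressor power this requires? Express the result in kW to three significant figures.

The reservoir spacing is ΔT = 304.6 − 281.3 = 23.30 K.
COP_Carnot = T_C/ΔT = 281.30/23.30 = 12.07.
Ẇ_min = Q̇/COP_Carnot = 59.50/12.07 = 4.928 kW.

4.93 kW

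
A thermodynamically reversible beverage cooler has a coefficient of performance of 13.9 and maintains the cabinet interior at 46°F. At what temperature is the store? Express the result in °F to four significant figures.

COP_R = T_C/(T_H − T_C) gives T_H − T_C = T_C/COP.
With T_C = 280.93 K, T_H = 280.93 × (1 + 1/13.9) = 301.14 K.
Converting, 301.14 K = 82.38°F.

82.38 °F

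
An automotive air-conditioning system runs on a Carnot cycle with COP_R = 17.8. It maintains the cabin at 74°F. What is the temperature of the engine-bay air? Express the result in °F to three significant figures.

COP_R = T_C/(T_H − T_C) gives T_H − T_C = T_C/COP.
With T_C = 296.48 K, T_H = 296.48 × (1 + 1/17.8) = 313.14 K.
Converting, 313.14 K = 103.98°F.

104 °F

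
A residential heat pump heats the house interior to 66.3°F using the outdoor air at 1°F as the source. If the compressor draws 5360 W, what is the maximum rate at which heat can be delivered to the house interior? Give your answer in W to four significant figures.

In absolute terms T_C = 255.93 K and T_H = 292.21 K, so ΔT = 36.28 K.
COP_Carnot = T_H/ΔT = 292.21/36.28 = 8.055.
Q̇_max = COP_Carnot × Ẇ = 8.055 × 5360 W = 43170 W.

43170 W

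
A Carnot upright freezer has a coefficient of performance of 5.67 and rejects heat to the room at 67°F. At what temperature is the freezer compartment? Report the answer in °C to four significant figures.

For a Carnot refrigerator COP_R = T_C/(T_H − T_C), so T_C = COP·T_H/(1 + COP).
With T_H = 292.59 K, T_C = 5.67 × 292.59/6.670 = 248.73 K.
Converting, 248.73 K = -24.42°C.

-24.42 °C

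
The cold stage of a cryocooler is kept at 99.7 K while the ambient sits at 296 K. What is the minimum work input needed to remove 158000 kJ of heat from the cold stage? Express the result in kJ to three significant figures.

311000 kJ

The reservoir spacing is ΔT = 296 − 99.7 = 196.3 K.
The reversible limit is COP_R = T_C/ΔT = 0.5079, so W_min = Q_C/COP = Q_C·ΔT/T_C.
W_min = 158000 × 196.3/99.70 = 311100 kJ.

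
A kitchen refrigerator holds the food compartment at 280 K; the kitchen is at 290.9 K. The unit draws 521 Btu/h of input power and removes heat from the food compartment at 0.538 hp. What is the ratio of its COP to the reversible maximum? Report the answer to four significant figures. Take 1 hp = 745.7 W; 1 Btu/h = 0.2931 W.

0.1023

Converting, Q̇_C = 0.5380 hp = 1369 Btu/h, so COP_actual = Q̇_C/Ẇ = 1369/521.0 = 2.627.
The reservoir spacing is ΔT = 290.9 − 280 = 10.90 K.
COP_Carnot = T_C/ΔT = 280.00/10.90 = 25.69.
η_II = COP_actual/COP_Carnot = 2.627/25.69 = 0.1023.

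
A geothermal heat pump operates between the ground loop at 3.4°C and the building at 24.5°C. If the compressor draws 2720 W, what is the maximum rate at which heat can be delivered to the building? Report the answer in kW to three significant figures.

In absolute terms T_C = 276.55 K and T_H = 297.65 K, so ΔT = 21.10 K.
COP_Carnot = T_H/ΔT = 297.65/21.10 = 14.11.
Q̇_max = COP_Carnot × Ẇ = 14.11 × 2720 W = 38370 W = 38.37 kW.

38.4 kW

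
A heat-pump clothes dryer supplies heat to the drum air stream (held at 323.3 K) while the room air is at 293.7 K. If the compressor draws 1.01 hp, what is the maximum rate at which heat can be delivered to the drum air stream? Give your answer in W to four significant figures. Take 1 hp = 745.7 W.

The reservoir spacing is ΔT = 323.3 − 293.7 = 29.60 K.
COP_Carnot = T_H/ΔT = 323.30/29.60 = 10.92.
Q̇_max = COP_Carnot × Ẇ = 10.92 × 1.010 hp = 11.03 hp = 8226 W.

8226 W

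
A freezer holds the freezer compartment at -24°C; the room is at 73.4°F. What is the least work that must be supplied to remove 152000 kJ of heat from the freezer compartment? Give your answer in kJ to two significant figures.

In absolute terms T_C = 249.15 K and T_H = 296.15 K, so ΔT = 47.00 K.
The reversible limit is COP_R = T_C/ΔT = 5.301, so W_min = Q_C/COP = Q_C·ΔT/T_C.
W_min = 152000 × 47.00/249.15 = 28670 kJ.

29000 kJ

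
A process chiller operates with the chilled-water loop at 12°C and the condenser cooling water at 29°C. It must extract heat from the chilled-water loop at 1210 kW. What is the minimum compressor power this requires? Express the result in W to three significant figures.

In absolute terms T_C = 285.15 K and T_H = 302.15 K, so ΔT = 17.00 K.
COP_Carnot = T_C/ΔT = 285.15/17.00 = 16.77.
Ẇ_min = Q̇/COP_Carnot = 1210/16.77 = 72.14 kW = 72140 W.

72100 W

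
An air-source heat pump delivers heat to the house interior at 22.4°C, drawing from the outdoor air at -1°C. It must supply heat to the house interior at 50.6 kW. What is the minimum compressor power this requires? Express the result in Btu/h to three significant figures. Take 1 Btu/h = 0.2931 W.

In absolute terms T_C = 272.15 K and T_H = 295.55 K, so ΔT = 23.40 K.
COP_Carnot = T_H/ΔT = 295.55/23.40 = 12.63.
Ẇ_min = Q̇/COP_Carnot = 50.60/12.63 = 4.006 kW = 13670 Btu/h.

13700 Btu/h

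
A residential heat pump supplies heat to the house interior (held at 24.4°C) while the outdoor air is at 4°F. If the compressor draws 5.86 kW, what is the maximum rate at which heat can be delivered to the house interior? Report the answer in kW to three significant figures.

43.6 kW

In absolute terms T_C = 257.59 K and T_H = 297.55 K, so ΔT = 39.96 K.
COP_Carnot = T_H/ΔT = 297.55/39.96 = 7.447.
Q̇_max = COP_Carnot × Ẇ = 7.447 × 5.860 kW = 43.64 kW.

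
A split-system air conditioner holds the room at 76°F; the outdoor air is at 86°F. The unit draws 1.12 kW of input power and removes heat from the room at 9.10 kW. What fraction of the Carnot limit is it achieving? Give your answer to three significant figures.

0.152

COP_actual = Q̇_C/Ẇ = 9.100/1.120 = 8.125.
In absolute terms T_C = 297.59 K and T_H = 303.15 K, so ΔT = 5.556 K.
COP_Carnot = T_C/ΔT = 297.59/5.556 = 53.57.
η_II = COP_actual/COP_Carnot = 8.125/53.57 = 0.1517.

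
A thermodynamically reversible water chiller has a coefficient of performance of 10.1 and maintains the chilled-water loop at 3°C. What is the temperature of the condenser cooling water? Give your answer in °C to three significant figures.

COP_R = T_C/(T_H − T_C) gives T_H − T_C = T_C/COP.
With T_C = 276.15 K, T_H = 276.15 × (1 + 1/10.1) = 303.49 K.
Converting, 303.49 K = 30.34°C.

30.3 °C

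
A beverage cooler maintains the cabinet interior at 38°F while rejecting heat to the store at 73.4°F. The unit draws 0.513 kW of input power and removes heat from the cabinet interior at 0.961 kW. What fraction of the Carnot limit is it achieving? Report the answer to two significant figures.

0.13

COP_actual = Q̇_C/Ẇ = 0.9610/0.5130 = 1.873.
In absolute terms T_C = 276.48 K and T_H = 296.15 K, so ΔT = 19.67 K.
COP_Carnot = T_C/ΔT = 276.48/19.67 = 14.06.
η_II = COP_actual/COP_Carnot = 1.873/14.06 = 0.1333.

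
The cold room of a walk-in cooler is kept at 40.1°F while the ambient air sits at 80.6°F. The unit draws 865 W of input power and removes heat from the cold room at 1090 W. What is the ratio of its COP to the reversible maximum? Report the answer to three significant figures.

COP_actual = Q̇_C/Ẇ = 1090/865.0 = 1.260.
In absolute terms T_C = 277.65 K and T_H = 300.15 K, so ΔT = 22.50 K.
COP_Carnot = T_C/ΔT = 277.65/22.50 = 12.34.
η_II = COP_actual/COP_Carnot = 1.260/12.34 = 0.1021.

0.102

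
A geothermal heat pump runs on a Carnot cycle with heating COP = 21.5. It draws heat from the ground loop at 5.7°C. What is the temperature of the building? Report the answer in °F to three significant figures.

66.7 °F

COP_HP = T_H/(T_H − T_C) rearranges to T_H = COP·T_C/(COP − 1).
With T_C = 278.85 K, T_H = 21.5 × 278.85/20.50 = 292.45 K.
Converting, 292.45 K = 66.74°F.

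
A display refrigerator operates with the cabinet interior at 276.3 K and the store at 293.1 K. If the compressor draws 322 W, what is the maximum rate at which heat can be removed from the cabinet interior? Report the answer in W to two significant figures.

5300 W

The reservoir spacing is ΔT = 293.1 − 276.3 = 16.80 K.
COP_Carnot = T_C/ΔT = 276.30/16.80 = 16.45.
Q̇_max = COP_Carnot × Ẇ = 16.45 × 322.0 W = 5296 W.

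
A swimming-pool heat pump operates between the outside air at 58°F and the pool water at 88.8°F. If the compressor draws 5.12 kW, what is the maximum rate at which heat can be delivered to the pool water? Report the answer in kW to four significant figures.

91.17 kW

In absolute terms T_C = 287.59 K and T_H = 304.71 K, so ΔT = 17.11 K.
COP_Carnot = T_H/ΔT = 304.71/17.11 = 17.81.
Q̇_max = COP_Carnot × Ẇ = 17.81 × 5.120 kW = 91.17 kW.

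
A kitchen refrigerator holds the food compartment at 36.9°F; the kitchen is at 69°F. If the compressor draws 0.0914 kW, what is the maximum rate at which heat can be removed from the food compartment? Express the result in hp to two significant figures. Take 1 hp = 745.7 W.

1.9 hp

In absolute terms T_C = 275.87 K and T_H = 293.71 K, so ΔT = 17.83 K.
COP_Carnot = T_C/ΔT = 275.87/17.83 = 15.47.
Q̇_max = COP_Carnot × Ẇ = 15.47 × 0.09140 kW = 1.414 kW = 1.896 hp.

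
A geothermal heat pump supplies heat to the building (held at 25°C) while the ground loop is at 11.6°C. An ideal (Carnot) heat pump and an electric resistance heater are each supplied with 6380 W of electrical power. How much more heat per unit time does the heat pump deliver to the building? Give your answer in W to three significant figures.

136000 W

In absolute terms T_C = 284.75 K and T_H = 298.15 K, so ΔT = 13.40 K.
COP_Carnot = T_H/ΔT = 298.15/13.40 = 22.25.
The heat pump delivers Q̇_H = COP × Ẇ = 142000 W; the resistance heater delivers Ẇ = 6380 W.
Extra = (COP − 1)·Ẇ = 135600 W.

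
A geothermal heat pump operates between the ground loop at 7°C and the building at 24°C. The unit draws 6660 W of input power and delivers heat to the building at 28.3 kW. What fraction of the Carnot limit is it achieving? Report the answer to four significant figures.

0.2431

Converting, Q̇_H = 28.30 kW = 28300 W, so COP_actual = Q̇_H/Ẇ = 28300/6660 = 4.249.
In absolute terms T_C = 280.15 K and T_H = 297.15 K, so ΔT = 17.00 K.
COP_Carnot = T_H/ΔT = 297.15/17.00 = 17.48.
η_II = COP_actual/COP_Carnot = 4.249/17.48 = 0.2431.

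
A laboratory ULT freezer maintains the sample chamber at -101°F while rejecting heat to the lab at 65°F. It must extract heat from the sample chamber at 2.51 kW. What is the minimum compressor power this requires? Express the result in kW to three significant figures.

In absolute terms T_C = 199.26 K and T_H = 291.48 K, so ΔT = 92.22 K.
COP_Carnot = T_C/ΔT = 199.26/92.22 = 2.161.
Ẇ_min = Q̇/COP_Carnot = 2.510/2.161 = 1.162 kW.

1.16 kW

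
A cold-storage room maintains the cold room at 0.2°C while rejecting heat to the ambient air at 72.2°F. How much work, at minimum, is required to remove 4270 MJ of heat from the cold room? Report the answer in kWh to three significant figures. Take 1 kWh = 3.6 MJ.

In absolute terms T_C = 273.35 K and T_H = 295.48 K, so ΔT = 22.13 K.
The reversible limit is COP_R = T_C/ΔT = 12.35, so W_min = Q_C/COP = Q_C·ΔT/T_C.
W_min = 4270 × 22.13/273.35 = 345.7 MJ = 96.04 kWh.

96.0 kWh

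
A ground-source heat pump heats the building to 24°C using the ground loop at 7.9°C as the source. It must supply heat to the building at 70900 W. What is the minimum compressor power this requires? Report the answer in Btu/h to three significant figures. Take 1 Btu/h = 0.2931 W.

In absolute terms T_C = 281.05 K and T_H = 297.15 K, so ΔT = 16.10 K.
COP_Carnot = T_H/ΔT = 297.15/16.10 = 18.46.
Ẇ_min = Q̇/COP_Carnot = 70900/18.46 = 3841 W = 13110 Btu/h.

13100 Btu/h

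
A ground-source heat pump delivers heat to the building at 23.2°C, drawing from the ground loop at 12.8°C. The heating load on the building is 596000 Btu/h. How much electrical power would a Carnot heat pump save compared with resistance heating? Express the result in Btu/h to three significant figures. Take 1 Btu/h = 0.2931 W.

575000 Btu/h

In absolute terms T_C = 285.95 K and T_H = 296.35 K, so ΔT = 10.40 K.
COP_Carnot = T_H/ΔT = 296.35/10.40 = 28.50.
Resistance heating needs Ẇ_res = Q̇_H = 596000 Btu/h; the reversible heat pump needs only Ẇ_hp = Q̇_H/COP = 20920 Btu/h.
Saving = 596000 − 20920 = 575100 Btu/h.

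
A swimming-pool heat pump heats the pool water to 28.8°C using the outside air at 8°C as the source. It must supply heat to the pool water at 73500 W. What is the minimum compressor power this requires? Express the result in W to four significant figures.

5063 W

In absolute terms T_C = 281.15 K and T_H = 301.95 K, so ΔT = 20.80 K.
COP_Carnot = T_H/ΔT = 301.95/20.80 = 14.52.
Ẇ_min = Q̇/COP_Carnot = 73500/14.52 = 5063 W.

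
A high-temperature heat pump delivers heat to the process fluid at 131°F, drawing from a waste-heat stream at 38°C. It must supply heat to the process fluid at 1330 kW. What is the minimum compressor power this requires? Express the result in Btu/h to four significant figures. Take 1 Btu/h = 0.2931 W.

235100 Btu/h

In absolute terms T_C = 311.15 K and T_H = 328.15 K, so ΔT = 17.00 K.
COP_Carnot = T_H/ΔT = 328.15/17.00 = 19.30.
Ẇ_min = Q̇/COP_Carnot = 1330/19.30 = 68.90 kW = 235100 Btu/h.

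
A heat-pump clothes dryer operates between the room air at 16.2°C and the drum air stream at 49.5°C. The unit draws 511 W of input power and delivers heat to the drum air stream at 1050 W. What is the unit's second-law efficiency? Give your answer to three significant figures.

COP_actual = Q̇_H/Ẇ = 1050/511.0 = 2.055.
In absolute terms T_C = 289.35 K and T_H = 322.65 K, so ΔT = 33.30 K.
COP_Carnot = T_H/ΔT = 322.65/33.30 = 9.689.
η_II = COP_actual/COP_Carnot = 2.055/9.689 = 0.2121.

0.212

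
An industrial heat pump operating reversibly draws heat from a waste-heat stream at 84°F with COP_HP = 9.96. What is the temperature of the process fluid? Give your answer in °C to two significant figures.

COP_HP = T_H/(T_H − T_C) rearranges to T_H = COP·T_C/(COP − 1).
With T_C = 302.04 K, T_H = 9.96 × 302.04/8.960 = 335.75 K.
Converting, 335.75 K = 62.60°C.

63 °C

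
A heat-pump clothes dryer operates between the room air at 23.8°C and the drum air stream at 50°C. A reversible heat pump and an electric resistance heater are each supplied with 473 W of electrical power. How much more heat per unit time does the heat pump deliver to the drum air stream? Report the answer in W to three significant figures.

In absolute terms T_C = 296.95 K and T_H = 323.15 K, so ΔT = 26.20 K.
COP_Carnot = T_H/ΔT = 323.15/26.20 = 12.33.
The heat pump delivers Q̇_H = COP × Ẇ = 5834 W; the resistance heater delivers Ẇ = 473.0 W.
Extra = (COP − 1)·Ẇ = 5361 W.

5360 W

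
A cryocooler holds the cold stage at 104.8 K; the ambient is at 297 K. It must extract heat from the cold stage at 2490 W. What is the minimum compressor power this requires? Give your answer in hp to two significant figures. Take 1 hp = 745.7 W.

6.1 hp

The reservoir spacing is ΔT = 297 − 104.8 = 192.2 K.
COP_Carnot = T_C/ΔT = 104.80/192.2 = 0.5453.
Ẇ_min = Q̇/COP_Carnot = 2490/0.5453 = 4567 W = 6.124 hp.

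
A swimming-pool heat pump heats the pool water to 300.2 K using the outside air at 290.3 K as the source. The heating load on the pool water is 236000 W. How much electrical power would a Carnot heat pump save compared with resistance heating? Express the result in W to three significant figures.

228000 W

The reservoir spacing is ΔT = 300.2 − 290.3 = 9.900 K.
COP_Carnot = T_H/ΔT = 300.20/9.900 = 30.32.
Resistance heating needs Ẇ_res = Q̇_H = 236000 W; the reversible heat pump needs only Ẇ_hp = Q̇_H/COP = 7783 W.
Saving = 236000 − 7783 = 228200 W.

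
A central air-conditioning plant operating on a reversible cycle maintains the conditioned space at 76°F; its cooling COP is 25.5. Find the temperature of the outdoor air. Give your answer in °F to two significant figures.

97 °F

COP_R = T_C/(T_H − T_C) gives T_H − T_C = T_C/COP.
With T_C = 297.59 K, T_H = 297.59 × (1 + 1/25.5) = 309.26 K.
Converting, 309.26 K = 97.01°F.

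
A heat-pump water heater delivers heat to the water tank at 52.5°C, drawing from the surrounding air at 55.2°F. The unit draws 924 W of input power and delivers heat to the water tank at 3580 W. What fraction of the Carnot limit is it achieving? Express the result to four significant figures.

0.4713

COP_actual = Q̇_H/Ẇ = 3580/924.0 = 3.874.
In absolute terms T_C = 286.04 K and T_H = 325.65 K, so ΔT = 39.61 K.
COP_Carnot = T_H/ΔT = 325.65/39.61 = 8.221.
η_II = COP_actual/COP_Carnot = 3.874/8.221 = 0.4713.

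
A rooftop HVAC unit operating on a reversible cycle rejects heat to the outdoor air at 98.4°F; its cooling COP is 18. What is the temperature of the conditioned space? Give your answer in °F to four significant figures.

69.03 °F

For a Carnot refrigerator COP_R = T_C/(T_H − T_C), so T_C = COP·T_H/(1 + COP).
With T_H = 310.04 K, T_C = 18 × 310.04/19.00 = 293.72 K.
Converting, 293.72 K = 69.03°F.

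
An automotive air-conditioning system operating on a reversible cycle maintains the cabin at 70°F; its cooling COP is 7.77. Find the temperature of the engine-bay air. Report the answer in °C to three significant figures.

COP_R = T_C/(T_H − T_C) gives T_H − T_C = T_C/COP.
With T_C = 294.26 K, T_H = 294.26 × (1 + 1/7.77) = 332.13 K.
Converting, 332.13 K = 58.98°C.

59.0 °C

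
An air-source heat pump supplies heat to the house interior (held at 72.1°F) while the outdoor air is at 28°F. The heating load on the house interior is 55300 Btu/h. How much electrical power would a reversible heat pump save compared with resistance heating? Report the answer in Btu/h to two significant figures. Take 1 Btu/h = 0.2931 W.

In absolute terms T_C = 270.93 K and T_H = 295.43 K, so ΔT = 24.50 K.
COP_Carnot = T_H/ΔT = 295.43/24.50 = 12.06.
Resistance heating needs Ẇ_res = Q̇_H = 55300 Btu/h; the reversible heat pump needs only Ẇ_hp = Q̇_H/COP = 4586 Btu/h.
Saving = 55300 − 4586 = 50710 Btu/h.

51000 Btu/h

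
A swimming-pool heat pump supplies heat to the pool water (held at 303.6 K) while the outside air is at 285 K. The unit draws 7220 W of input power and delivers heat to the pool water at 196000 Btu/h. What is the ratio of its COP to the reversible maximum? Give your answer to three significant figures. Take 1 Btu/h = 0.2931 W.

Converting, Q̇_H = 196000 Btu/h = 57450 W, so COP_actual = Q̇_H/Ẇ = 57450/7220 = 7.957.
The reservoir spacing is ΔT = 303.6 − 285 = 18.60 K.
COP_Carnot = T_H/ΔT = 303.60/18.60 = 16.32.
η_II = COP_actual/COP_Carnot = 7.957/16.32 = 0.4875.

0.487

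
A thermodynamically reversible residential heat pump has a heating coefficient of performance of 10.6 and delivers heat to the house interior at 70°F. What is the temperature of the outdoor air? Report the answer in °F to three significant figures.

20.0 °F

COP_HP = T_H/(T_H − T_C) gives T_H − T_C = T_H/COP.
With T_H = 294.26 K, T_C = 294.26 × (1 − 1/10.6) = 266.50 K.
Converting, 266.50 K = 20.03°F.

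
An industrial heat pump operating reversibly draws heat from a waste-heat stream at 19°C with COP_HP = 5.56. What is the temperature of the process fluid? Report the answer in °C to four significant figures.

83.07 °C

COP_HP = T_H/(T_H − T_C) rearranges to T_H = COP·T_C/(COP − 1).
With T_C = 292.15 K, T_H = 5.56 × 292.15/4.560 = 356.22 K.
Converting, 356.22 K = 83.07°C.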